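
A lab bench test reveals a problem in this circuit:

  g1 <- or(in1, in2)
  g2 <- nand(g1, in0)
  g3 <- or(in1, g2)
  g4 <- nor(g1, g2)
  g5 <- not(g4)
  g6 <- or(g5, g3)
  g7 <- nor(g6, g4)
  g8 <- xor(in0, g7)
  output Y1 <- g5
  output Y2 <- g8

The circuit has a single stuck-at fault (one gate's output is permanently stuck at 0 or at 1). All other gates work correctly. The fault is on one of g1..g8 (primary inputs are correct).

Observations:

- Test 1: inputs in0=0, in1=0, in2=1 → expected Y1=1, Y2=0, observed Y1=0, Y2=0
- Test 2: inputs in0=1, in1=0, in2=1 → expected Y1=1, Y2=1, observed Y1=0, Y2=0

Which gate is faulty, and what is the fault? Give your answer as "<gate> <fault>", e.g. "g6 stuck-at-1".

g5 stuck-at-0

Fault-free values for test 1 (in0=0, in1=0, in2=1): g1=1, g2=1, g3=1, g4=0, g5=1, g6=1, g7=0, g8=0, giving Y1=1, Y2=0. Observed Y1=0, Y2=0.
Test 1: faults giving observed Y1=0, Y2=0 are {g4 stuck-at-1, g5 stuck-at-0}.
Test 2 (in0=1, in1=0, in2=1): fault-free g1=1, g2=0, g3=0, g4=0, g5=1, g6=1, g7=0, g8=1 → Y1=1, Y2=1; observed Y1=0, Y2=0. Eliminates g4 stuck-at-1.
Only g5 stuck-at-0 is consistent with every test.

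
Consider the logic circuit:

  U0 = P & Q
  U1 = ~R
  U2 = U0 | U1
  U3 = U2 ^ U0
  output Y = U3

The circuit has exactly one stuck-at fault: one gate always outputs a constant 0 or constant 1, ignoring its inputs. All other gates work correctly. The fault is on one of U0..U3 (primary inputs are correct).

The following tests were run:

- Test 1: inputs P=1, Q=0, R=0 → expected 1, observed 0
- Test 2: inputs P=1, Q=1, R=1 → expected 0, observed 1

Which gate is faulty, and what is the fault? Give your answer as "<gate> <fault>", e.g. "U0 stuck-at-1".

Fault-free values for test 1 (P=1, Q=0, R=0): U0=0, U1=1, U2=1, U3=1, giving Y=1. Observed 0.
Test 1: faults giving observed 0 are {U0 stuck-at-1, U1 stuck-at-0, U2 stuck-at-0, U3 stuck-at-0}.
Test 2 (P=1, Q=1, R=1): fault-free U0=1, U1=0, U2=1, U3=0 → 0; observed 1. Eliminates U0 stuck-at-1, U1 stuck-at-0, U3 stuck-at-0.
Only U2 stuck-at-0 is consistent with every test.

U2 stuck-at-0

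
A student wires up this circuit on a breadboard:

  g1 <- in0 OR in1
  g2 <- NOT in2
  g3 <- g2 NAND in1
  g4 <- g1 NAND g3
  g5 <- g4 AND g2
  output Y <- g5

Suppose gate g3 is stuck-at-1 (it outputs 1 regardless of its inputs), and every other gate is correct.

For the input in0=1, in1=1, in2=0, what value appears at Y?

Propagate with g3 forced: g1=1, g2=1, g3=1 [stuck-at-1], g4=0, g5=0.
So Y = 0. (Without the fault it would be 1.)

0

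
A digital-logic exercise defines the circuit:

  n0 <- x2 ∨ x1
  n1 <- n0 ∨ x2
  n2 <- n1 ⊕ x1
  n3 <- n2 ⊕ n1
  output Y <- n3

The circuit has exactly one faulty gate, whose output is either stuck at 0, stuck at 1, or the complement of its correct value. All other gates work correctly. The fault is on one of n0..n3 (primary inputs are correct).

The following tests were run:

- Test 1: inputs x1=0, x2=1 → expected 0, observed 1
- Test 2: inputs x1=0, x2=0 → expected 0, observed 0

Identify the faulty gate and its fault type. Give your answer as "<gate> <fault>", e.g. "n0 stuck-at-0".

Fault-free values for test 1 (x1=0, x2=1): n0=1, n1=1, n2=1, n3=0, giving Y=0. Observed 1.
Test 1: faults giving observed 1 are {n2 stuck-at-0, n2 inverted output, n3 stuck-at-1, n3 inverted output}.
Test 2 (x1=0, x2=0): fault-free n0=0, n1=0, n2=0, n3=0 → 0; observed 0. Eliminates n2 inverted output, n3 stuck-at-1, n3 inverted output.
Only n2 stuck-at-0 is consistent with every test.

n2 stuck-at-0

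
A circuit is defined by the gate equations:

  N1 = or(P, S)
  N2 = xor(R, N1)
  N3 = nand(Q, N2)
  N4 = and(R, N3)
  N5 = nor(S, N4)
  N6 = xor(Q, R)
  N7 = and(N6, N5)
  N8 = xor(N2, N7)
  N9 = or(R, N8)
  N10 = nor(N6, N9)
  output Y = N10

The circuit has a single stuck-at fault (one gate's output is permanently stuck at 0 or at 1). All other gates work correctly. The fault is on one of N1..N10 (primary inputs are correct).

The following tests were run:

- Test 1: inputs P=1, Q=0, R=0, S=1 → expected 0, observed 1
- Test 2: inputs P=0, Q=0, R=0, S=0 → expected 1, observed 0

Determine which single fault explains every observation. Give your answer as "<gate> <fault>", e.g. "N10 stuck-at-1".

Fault-free values for test 1 (P=1, Q=0, R=0, S=1): N1=1, N2=1, N3=1, N4=0, N5=0, N6=0, N7=0, N8=1, N9=1, N10=0, giving Y=0. Observed 1.
Test 1: faults giving observed 1 are {N1 stuck-at-0, N2 stuck-at-0, N7 stuck-at-1, N8 stuck-at-0, N9 stuck-at-0, N10 stuck-at-1}.
Test 2 (P=0, Q=0, R=0, S=0): fault-free N1=0, N2=0, N3=1, N4=0, N5=1, N6=0, N7=0, N8=0, N9=0, N10=1 → 1; observed 0. Eliminates N1 stuck-at-0, N2 stuck-at-0, N8 stuck-at-0, N9 stuck-at-0, N10 stuck-at-1.
Only N7 stuck-at-1 is consistent with every test.

N7 stuck-at-1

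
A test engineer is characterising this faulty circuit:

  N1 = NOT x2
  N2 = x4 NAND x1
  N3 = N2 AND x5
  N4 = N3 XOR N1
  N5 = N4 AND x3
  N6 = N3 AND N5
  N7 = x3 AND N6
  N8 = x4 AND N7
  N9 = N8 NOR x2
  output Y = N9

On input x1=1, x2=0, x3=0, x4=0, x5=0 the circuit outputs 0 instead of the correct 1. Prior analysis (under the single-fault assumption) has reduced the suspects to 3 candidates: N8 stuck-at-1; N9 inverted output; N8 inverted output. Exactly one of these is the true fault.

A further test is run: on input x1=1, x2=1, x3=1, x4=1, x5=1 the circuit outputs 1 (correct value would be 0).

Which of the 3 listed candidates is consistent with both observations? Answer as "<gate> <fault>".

Evaluate each candidate on input x1=1, x2=1, x3=1, x4=1, x5=1:
  N8 stuck-at-1: N1=0, N2=0, N3=0, N4=0, N5=0, N6=0, N7=0, N8=1 [stuck-at-1], N9=0 → 0 — eliminated
  N9 inverted output: N1=0, N2=0, N3=0, N4=0, N5=0, N6=0, N7=0, N8=0, N9=1 [inverted output] → 1 — matches
  N8 inverted output: N1=0, N2=0, N3=0, N4=0, N5=0, N6=0, N7=0, N8=1 [inverted output], N9=0 → 0 — eliminated
Only N9 inverted output reproduces the observed 1.

N9 inverted output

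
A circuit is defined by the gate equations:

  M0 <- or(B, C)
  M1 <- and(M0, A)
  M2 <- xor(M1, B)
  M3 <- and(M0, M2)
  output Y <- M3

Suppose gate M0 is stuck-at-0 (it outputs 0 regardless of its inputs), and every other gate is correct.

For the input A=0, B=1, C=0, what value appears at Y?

0

Propagate with M0 forced: M0=0 [stuck-at-0], M1=0, M2=1, M3=0.
So Y = 0. (Without the fault it would be 1.)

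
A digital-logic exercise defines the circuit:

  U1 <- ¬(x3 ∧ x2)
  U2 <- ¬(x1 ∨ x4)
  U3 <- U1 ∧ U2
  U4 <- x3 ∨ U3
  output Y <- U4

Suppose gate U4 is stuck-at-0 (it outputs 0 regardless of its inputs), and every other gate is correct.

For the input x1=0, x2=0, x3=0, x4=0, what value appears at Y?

0

Propagate with U4 forced: U1=1, U2=1, U3=1, U4=0 [stuck-at-0].
So Y = 0. (Without the fault it would be 1.)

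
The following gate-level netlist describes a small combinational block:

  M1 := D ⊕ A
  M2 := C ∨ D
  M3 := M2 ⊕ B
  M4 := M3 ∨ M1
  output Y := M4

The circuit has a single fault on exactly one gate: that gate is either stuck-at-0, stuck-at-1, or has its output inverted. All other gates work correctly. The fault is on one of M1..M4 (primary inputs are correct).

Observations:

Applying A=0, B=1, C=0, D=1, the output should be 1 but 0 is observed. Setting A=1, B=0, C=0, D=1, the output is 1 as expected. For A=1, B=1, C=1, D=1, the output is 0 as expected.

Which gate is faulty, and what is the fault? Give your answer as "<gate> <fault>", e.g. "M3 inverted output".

Fault-free values for test 1 (A=0, B=1, C=0, D=1): M1=1, M2=1, M3=0, M4=1, giving Y=1. Observed 0.
Test 1: faults giving observed 0 are {M1 stuck-at-0, M1 inverted output, M4 stuck-at-0, M4 inverted output}.
Test 2 (A=1, B=0, C=0, D=1): fault-free M1=0, M2=1, M3=1, M4=1 → 1; observed 1. Eliminates M4 stuck-at-0, M4 inverted output.
Test 3 (A=1, B=1, C=1, D=1): fault-free M1=0, M2=1, M3=0, M4=0 → 0; observed 0. Eliminates M1 inverted output.
Only M1 stuck-at-0 is consistent with every test.

M1 stuck-at-0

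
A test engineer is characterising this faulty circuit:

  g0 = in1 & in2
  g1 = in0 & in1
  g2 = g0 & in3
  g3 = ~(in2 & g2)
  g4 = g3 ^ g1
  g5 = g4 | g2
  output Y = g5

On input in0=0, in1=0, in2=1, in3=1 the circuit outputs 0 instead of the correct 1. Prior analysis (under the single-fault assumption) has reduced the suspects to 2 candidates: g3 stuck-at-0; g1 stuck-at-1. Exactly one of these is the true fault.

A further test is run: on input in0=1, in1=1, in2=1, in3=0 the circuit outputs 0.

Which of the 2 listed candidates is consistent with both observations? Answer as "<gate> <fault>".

Evaluate each candidate on input in0=1, in1=1, in2=1, in3=0:
  g3 stuck-at-0: g0=1, g1=1, g2=0, g3=0 [stuck-at-0], g4=1, g5=1 → 1 — eliminated
  g1 stuck-at-1: g0=1, g1=1 [stuck-at-1], g2=0, g3=1, g4=0, g5=0 → 0 — matches
Only g1 stuck-at-1 reproduces the observed 0.

g1 stuck-at-1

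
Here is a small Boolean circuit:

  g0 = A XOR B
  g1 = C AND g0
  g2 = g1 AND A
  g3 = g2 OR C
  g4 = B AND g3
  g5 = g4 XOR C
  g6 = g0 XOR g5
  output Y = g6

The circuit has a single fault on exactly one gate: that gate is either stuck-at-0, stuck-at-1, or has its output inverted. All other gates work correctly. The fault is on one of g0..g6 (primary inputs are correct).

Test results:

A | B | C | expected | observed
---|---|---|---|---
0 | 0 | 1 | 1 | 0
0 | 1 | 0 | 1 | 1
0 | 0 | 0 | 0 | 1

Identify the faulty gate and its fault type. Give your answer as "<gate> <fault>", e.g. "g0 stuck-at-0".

Fault-free values for test 1 (A=0, B=0, C=1): g0=0, g1=0, g2=0, g3=1, g4=0, g5=1, g6=1, giving Y=1. Observed 0.
Test 1: faults giving observed 0 are {g0 stuck-at-1, g0 inverted output, g4 stuck-at-1, g4 inverted output, g5 stuck-at-0, g5 inverted output, g6 stuck-at-0, g6 inverted output}.
Test 2 (A=0, B=1, C=0): fault-free g0=1, g1=0, g2=0, g3=0, g4=0, g5=0, g6=1 → 1; observed 1. Eliminates g0 inverted output, g4 stuck-at-1, g4 inverted output, g5 inverted output, g6 stuck-at-0, g6 inverted output.
Test 3 (A=0, B=0, C=0): fault-free g0=0, g1=0, g2=0, g3=0, g4=0, g5=0, g6=0 → 0; observed 1. Eliminates g5 stuck-at-0.
Only g0 stuck-at-1 is consistent with every test.

g0 stuck-at-1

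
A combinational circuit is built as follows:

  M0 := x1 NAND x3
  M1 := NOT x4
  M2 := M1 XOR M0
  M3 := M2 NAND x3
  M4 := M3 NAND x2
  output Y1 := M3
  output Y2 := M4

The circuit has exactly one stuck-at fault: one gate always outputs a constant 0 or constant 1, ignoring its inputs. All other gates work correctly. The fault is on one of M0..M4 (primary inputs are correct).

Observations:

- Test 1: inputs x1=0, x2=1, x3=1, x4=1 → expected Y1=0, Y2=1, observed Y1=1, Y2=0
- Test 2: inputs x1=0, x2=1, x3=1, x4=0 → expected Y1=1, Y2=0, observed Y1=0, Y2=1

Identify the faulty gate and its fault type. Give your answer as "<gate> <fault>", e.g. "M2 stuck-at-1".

Fault-free values for test 1 (x1=0, x2=1, x3=1, x4=1): M0=1, M1=0, M2=1, M3=0, M4=1, giving Y1=0, Y2=1. Observed Y1=1, Y2=0.
Test 1: faults giving observed Y1=1, Y2=0 are {M0 stuck-at-0, M1 stuck-at-1, M2 stuck-at-0, M3 stuck-at-1}.
Test 2 (x1=0, x2=1, x3=1, x4=0): fault-free M0=1, M1=1, M2=0, M3=1, M4=0 → Y1=1, Y2=0; observed Y1=0, Y2=1. Eliminates M1 stuck-at-1, M2 stuck-at-0, M3 stuck-at-1.
Only M0 stuck-at-0 is consistent with every test.

M0 stuck-at-0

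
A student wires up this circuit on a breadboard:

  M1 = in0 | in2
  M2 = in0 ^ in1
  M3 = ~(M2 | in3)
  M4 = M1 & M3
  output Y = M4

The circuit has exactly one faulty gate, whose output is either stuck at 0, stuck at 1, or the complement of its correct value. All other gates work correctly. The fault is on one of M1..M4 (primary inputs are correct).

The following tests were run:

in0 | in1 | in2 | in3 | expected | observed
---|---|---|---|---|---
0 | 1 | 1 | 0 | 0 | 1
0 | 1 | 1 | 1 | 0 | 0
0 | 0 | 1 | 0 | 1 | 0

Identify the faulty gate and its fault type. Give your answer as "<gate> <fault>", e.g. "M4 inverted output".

Fault-free values for test 1 (in0=0, in1=1, in2=1, in3=0): M1=1, M2=1, M3=0, M4=0, giving Y=0. Observed 1.
Test 1: faults giving observed 1 are {M2 stuck-at-0, M2 inverted output, M3 stuck-at-1, M3 inverted output, M4 stuck-at-1, M4 inverted output}.
Test 2 (in0=0, in1=1, in2=1, in3=1): fault-free M1=1, M2=1, M3=0, M4=0 → 0; observed 0. Eliminates M3 stuck-at-1, M3 inverted output, M4 stuck-at-1, M4 inverted output.
Test 3 (in0=0, in1=0, in2=1, in3=0): fault-free M1=1, M2=0, M3=1, M4=1 → 1; observed 0. Eliminates M2 stuck-at-0.
Only M2 inverted output is consistent with every test.

M2 inverted output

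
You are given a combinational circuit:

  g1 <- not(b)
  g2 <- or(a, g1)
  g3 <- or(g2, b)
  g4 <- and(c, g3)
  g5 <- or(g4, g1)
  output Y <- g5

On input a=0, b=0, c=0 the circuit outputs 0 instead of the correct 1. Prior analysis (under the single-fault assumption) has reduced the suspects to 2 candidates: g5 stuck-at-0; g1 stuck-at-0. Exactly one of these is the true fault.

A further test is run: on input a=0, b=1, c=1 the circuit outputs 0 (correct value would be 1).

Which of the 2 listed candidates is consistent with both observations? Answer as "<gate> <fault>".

g5 stuck-at-0

Evaluate each candidate on input a=0, b=1, c=1:
  g5 stuck-at-0: g1=0, g2=0, g3=1, g4=1, g5=0 [stuck-at-0] → 0 — matches
  g1 stuck-at-0: g1=0 [stuck-at-0], g2=0, g3=1, g4=1, g5=1 → 1 — eliminated
Only g5 stuck-at-0 reproduces the observed 0.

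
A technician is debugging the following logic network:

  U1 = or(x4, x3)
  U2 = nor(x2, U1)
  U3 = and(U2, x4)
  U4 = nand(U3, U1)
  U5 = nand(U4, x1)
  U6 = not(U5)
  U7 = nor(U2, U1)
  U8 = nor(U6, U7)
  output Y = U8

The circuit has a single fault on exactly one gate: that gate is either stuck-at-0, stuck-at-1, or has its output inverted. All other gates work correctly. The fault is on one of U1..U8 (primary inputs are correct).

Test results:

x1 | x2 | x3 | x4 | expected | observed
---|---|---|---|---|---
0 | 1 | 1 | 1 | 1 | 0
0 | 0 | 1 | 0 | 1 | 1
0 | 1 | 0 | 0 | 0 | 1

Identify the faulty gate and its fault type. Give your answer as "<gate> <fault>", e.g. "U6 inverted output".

U1 inverted output

Fault-free values for test 1 (x1=0, x2=1, x3=1, x4=1): U1=1, U2=0, U3=0, U4=1, U5=1, U6=0, U7=0, U8=1, giving Y=1. Observed 0.
Test 1: faults giving observed 0 are {U1 stuck-at-0, U1 inverted output, U5 stuck-at-0, U5 inverted output, U6 stuck-at-1, U6 inverted output, U7 stuck-at-1, U7 inverted output, U8 stuck-at-0, U8 inverted output}.
Test 2 (x1=0, x2=0, x3=1, x4=0): fault-free U1=1, U2=0, U3=0, U4=1, U5=1, U6=0, U7=0, U8=1 → 1; observed 1. Eliminates U5 stuck-at-0, U5 inverted output, U6 stuck-at-1, U6 inverted output, U7 stuck-at-1, U7 inverted output, U8 stuck-at-0, U8 inverted output.
Test 3 (x1=0, x2=1, x3=0, x4=0): fault-free U1=0, U2=0, U3=0, U4=1, U5=1, U6=0, U7=1, U8=0 → 0; observed 1. Eliminates U1 stuck-at-0.
Only U1 inverted output is consistent with every test.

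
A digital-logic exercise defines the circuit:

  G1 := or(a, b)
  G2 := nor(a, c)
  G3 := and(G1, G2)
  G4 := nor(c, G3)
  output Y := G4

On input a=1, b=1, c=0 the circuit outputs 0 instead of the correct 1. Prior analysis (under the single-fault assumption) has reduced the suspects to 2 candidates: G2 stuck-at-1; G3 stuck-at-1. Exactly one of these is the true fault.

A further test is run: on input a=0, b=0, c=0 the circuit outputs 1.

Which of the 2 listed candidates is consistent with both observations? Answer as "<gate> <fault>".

Evaluate each candidate on input a=0, b=0, c=0:
  G2 stuck-at-1: G1=0, G2=1 [stuck-at-1], G3=0, G4=1 → 1 — matches
  G3 stuck-at-1: G1=0, G2=1, G3=1 [stuck-at-1], G4=0 → 0 — eliminated
Only G2 stuck-at-1 reproduces the observed 1.

G2 stuck-at-1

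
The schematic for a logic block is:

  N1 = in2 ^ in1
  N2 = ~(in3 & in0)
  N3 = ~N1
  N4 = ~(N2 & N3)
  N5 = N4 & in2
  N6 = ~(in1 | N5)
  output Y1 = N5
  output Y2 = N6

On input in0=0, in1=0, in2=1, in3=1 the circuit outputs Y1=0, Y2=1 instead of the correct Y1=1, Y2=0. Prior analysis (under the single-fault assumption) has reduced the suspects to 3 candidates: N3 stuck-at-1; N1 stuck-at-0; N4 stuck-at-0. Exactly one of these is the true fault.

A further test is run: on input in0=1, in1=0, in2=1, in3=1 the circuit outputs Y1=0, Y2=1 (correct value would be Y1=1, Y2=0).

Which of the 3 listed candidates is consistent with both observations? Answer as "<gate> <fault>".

Evaluate each candidate on input in0=1, in1=0, in2=1, in3=1:
  N3 stuck-at-1: N1=1, N2=0, N3=1 [stuck-at-1], N4=1, N5=1, N6=0 → Y1=1, Y2=0 — eliminated
  N1 stuck-at-0: N1=0 [stuck-at-0], N2=0, N3=1, N4=1, N5=1, N6=0 → Y1=1, Y2=0 — eliminated
  N4 stuck-at-0: N1=1, N2=0, N3=0, N4=0 [stuck-at-0], N5=0, N6=1 → Y1=0, Y2=1 — matches
Only N4 stuck-at-0 reproduces the observed Y1=0, Y2=1.

N4 stuck-at-0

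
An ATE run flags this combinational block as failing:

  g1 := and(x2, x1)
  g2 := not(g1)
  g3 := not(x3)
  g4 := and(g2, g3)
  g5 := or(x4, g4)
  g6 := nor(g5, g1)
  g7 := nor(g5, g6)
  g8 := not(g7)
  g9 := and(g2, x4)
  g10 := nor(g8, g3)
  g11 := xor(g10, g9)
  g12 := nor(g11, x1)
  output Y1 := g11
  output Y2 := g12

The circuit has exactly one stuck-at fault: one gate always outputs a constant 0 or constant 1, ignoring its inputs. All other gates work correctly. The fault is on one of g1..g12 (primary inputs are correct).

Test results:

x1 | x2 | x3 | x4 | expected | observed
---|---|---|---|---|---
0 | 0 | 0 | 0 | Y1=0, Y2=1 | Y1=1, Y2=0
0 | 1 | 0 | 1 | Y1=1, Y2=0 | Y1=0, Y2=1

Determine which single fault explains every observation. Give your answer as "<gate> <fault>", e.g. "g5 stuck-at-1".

g10 stuck-at-1

Fault-free values for test 1 (x1=0, x2=0, x3=0, x4=0): g1=0, g2=1, g3=1, g4=1, g5=1, g6=0, g7=0, g8=1, g9=0, g10=0, g11=0, g12=1, giving Y1=0, Y2=1. Observed Y1=1, Y2=0.
Test 1: faults giving observed Y1=1, Y2=0 are {g9 stuck-at-1, g10 stuck-at-1, g11 stuck-at-1}.
Test 2 (x1=0, x2=1, x3=0, x4=1): fault-free g1=0, g2=1, g3=1, g4=1, g5=1, g6=0, g7=0, g8=1, g9=1, g10=0, g11=1, g12=0 → Y1=1, Y2=0; observed Y1=0, Y2=1. Eliminates g9 stuck-at-1, g11 stuck-at-1.
Only g10 stuck-at-1 is consistent with every test.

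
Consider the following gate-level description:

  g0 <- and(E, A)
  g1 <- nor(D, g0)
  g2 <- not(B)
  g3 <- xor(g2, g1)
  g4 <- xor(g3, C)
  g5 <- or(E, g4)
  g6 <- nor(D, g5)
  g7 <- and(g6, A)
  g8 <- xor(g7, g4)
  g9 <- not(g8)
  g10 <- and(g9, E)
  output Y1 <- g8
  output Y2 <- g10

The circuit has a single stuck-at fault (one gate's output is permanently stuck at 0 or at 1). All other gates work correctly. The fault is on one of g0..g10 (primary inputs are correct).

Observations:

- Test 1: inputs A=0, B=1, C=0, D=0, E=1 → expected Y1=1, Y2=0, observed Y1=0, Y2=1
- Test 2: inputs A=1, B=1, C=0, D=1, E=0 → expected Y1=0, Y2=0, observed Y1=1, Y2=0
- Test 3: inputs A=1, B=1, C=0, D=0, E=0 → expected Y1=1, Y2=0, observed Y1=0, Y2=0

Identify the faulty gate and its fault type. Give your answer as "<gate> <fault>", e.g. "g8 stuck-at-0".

Fault-free values for test 1 (A=0, B=1, C=0, D=0, E=1): g0=0, g1=1, g2=0, g3=1, g4=1, g5=1, g6=0, g7=0, g8=1, g9=0, g10=0, giving Y1=1, Y2=0. Observed Y1=0, Y2=1.
Test 1: faults giving observed Y1=0, Y2=1 are {g0 stuck-at-1, g1 stuck-at-0, g2 stuck-at-1, g3 stuck-at-0, g4 stuck-at-0, g7 stuck-at-1, g8 stuck-at-0}.
Test 2 (A=1, B=1, C=0, D=1, E=0): fault-free g0=0, g1=0, g2=0, g3=0, g4=0, g5=0, g6=0, g7=0, g8=0, g9=1, g10=0 → Y1=0, Y2=0; observed Y1=1, Y2=0. Eliminates g0 stuck-at-1, g1 stuck-at-0, g3 stuck-at-0, g4 stuck-at-0, g8 stuck-at-0.
Test 3 (A=1, B=1, C=0, D=0, E=0): fault-free g0=0, g1=1, g2=0, g3=1, g4=1, g5=1, g6=0, g7=0, g8=1, g9=0, g10=0 → Y1=1, Y2=0; observed Y1=0, Y2=0. Eliminates g2 stuck-at-1.
Only g7 stuck-at-1 is consistent with every test.

g7 stuck-at-1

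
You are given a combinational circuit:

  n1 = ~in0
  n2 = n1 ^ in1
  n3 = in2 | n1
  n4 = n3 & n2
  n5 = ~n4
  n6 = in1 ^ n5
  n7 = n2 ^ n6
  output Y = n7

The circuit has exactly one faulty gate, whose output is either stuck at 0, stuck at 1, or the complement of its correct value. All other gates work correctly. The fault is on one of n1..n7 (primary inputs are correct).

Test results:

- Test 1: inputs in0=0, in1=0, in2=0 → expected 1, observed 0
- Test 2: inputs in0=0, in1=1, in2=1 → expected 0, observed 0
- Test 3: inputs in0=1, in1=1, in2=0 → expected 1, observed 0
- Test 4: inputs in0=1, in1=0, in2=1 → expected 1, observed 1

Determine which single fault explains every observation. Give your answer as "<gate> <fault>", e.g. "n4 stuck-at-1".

n3 inverted output

Fault-free values for test 1 (in0=0, in1=0, in2=0): n1=1, n2=1, n3=1, n4=1, n5=0, n6=0, n7=1, giving Y=1. Observed 0.
Test 1: faults giving observed 0 are {n3 stuck-at-0, n3 inverted output, n4 stuck-at-0, n4 inverted output, n5 stuck-at-1, n5 inverted output, n6 stuck-at-1, n6 inverted output, n7 stuck-at-0, n7 inverted output}.
Test 2 (in0=0, in1=1, in2=1): fault-free n1=1, n2=0, n3=1, n4=0, n5=1, n6=0, n7=0 → 0; observed 0. Eliminates n4 inverted output, n5 inverted output, n6 stuck-at-1, n6 inverted output, n7 inverted output.
Test 3 (in0=1, in1=1, in2=0): fault-free n1=0, n2=1, n3=0, n4=0, n5=1, n6=0, n7=1 → 1; observed 0. Eliminates n3 stuck-at-0, n4 stuck-at-0, n5 stuck-at-1.
Test 4 (in0=1, in1=0, in2=1): fault-free n1=0, n2=0, n3=1, n4=0, n5=1, n6=1, n7=1 → 1; observed 1. Eliminates n7 stuck-at-0.
Only n3 inverted output is consistent with every test.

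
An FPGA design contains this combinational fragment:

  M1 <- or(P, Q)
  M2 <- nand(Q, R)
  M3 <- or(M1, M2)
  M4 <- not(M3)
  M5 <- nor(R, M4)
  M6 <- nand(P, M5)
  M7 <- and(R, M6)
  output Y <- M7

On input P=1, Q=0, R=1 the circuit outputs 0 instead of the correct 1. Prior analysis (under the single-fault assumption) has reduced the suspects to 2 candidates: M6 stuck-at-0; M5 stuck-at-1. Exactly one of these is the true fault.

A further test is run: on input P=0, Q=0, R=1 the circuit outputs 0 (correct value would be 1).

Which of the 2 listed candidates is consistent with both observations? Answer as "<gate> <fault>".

M6 stuck-at-0

Evaluate each candidate on input P=0, Q=0, R=1:
  M6 stuck-at-0: M1=0, M2=1, M3=1, M4=0, M5=0, M6=0 [stuck-at-0], M7=0 → 0 — matches
  M5 stuck-at-1: M1=0, M2=1, M3=1, M4=0, M5=1 [stuck-at-1], M6=1, M7=1 → 1 — eliminated
Only M6 stuck-at-0 reproduces the observed 0.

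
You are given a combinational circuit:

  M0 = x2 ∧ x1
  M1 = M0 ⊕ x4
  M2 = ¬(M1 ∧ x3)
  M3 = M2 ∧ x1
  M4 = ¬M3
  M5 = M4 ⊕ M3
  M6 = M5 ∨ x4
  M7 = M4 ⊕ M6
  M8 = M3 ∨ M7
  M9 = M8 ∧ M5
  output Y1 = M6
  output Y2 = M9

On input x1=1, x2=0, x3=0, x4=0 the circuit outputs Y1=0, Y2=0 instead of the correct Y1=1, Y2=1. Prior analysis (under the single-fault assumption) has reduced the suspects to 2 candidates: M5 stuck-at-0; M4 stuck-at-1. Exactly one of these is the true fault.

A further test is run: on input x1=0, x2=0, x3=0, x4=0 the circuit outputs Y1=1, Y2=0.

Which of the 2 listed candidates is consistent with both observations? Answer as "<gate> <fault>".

M4 stuck-at-1

Evaluate each candidate on input x1=0, x2=0, x3=0, x4=0:
  M5 stuck-at-0: M0=0, M1=0, M2=1, M3=0, M4=1, M5=0 [stuck-at-0], M6=0, M7=1, M8=1, M9=0 → Y1=0, Y2=0 — eliminated
  M4 stuck-at-1: M0=0, M1=0, M2=1, M3=0, M4=1 [stuck-at-1], M5=1, M6=1, M7=0, M8=0, M9=0 → Y1=1, Y2=0 — matches
Only M4 stuck-at-1 reproduces the observed Y1=1, Y2=0.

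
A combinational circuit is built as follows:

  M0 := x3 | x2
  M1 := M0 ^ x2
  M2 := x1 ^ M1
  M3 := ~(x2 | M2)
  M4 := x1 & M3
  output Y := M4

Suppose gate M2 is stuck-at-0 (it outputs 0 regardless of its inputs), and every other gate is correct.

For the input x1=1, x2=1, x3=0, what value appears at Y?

Propagate with M2 forced: M0=1, M1=0, M2=0 [stuck-at-0], M3=0, M4=0.
So Y = 0. (Same as the fault-free value — the fault is masked on this input.)

0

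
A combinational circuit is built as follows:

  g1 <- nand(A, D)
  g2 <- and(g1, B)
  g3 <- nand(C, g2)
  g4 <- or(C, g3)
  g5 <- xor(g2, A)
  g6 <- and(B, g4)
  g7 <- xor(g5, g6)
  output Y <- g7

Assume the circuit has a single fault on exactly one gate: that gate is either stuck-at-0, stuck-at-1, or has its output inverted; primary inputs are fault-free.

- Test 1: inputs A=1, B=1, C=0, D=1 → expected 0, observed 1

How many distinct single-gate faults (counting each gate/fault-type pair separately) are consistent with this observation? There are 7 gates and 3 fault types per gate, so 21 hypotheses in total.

14

Fault-free: g1=0, g2=0, g3=1, g4=1, g5=1, g6=1, g7=0 → 0. Observed 1.
  g1: stuck-at-1, inverted output ✓; others ✗
  g2: stuck-at-1, inverted output ✓; others ✗
  g3: stuck-at-0, inverted output ✓; others ✗
  g4: stuck-at-0, inverted output ✓; others ✗
  g5: stuck-at-0, inverted output ✓; others ✗
  g6: stuck-at-0, inverted output ✓; others ✗
  g7: stuck-at-1, inverted output ✓; others ✗
Consistent faults: {g1 stuck-at-1, g1 inverted output, g2 stuck-at-1, g2 inverted output, g3 stuck-at-0, g3 inverted output, g4 stuck-at-0, g4 inverted output, g5 stuck-at-0, g5 inverted output, g6 stuck-at-0, g6 inverted output, g7 stuck-at-1, g7 inverted output} — 14 in all.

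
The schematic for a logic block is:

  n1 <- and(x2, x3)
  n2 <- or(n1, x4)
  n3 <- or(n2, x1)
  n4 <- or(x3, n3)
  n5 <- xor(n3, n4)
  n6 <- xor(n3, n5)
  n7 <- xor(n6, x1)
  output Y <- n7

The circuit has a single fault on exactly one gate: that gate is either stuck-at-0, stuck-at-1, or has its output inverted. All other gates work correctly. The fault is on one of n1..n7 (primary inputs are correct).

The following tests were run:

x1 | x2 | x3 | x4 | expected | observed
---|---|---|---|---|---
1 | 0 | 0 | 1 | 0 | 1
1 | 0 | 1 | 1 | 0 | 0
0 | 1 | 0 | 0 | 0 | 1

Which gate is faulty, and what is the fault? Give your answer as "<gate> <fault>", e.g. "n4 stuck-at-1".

Fault-free values for test 1 (x1=1, x2=0, x3=0, x4=1): n1=0, n2=1, n3=1, n4=1, n5=0, n6=1, n7=0, giving Y=0. Observed 1.
Test 1: faults giving observed 1 are {n3 stuck-at-0, n3 inverted output, n4 stuck-at-0, n4 inverted output, n5 stuck-at-1, n5 inverted output, n6 stuck-at-0, n6 inverted output, n7 stuck-at-1, n7 inverted output}.
Test 2 (x1=1, x2=0, x3=1, x4=1): fault-free n1=0, n2=1, n3=1, n4=1, n5=0, n6=1, n7=0 → 0; observed 0. Eliminates n4 stuck-at-0, n4 inverted output, n5 stuck-at-1, n5 inverted output, n6 stuck-at-0, n6 inverted output, n7 stuck-at-1, n7 inverted output.
Test 3 (x1=0, x2=1, x3=0, x4=0): fault-free n1=0, n2=0, n3=0, n4=0, n5=0, n6=0, n7=0 → 0; observed 1. Eliminates n3 stuck-at-0.
Only n3 inverted output is consistent with every test.

n3 inverted output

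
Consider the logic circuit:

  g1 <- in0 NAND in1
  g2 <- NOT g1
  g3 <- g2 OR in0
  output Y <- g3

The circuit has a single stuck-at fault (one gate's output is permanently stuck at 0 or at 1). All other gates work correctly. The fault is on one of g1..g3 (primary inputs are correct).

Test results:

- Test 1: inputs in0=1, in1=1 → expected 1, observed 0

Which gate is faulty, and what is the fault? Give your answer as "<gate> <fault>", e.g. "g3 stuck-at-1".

g3 stuck-at-0

Fault-free values for test 1 (in0=1, in1=1): g1=0, g2=1, g3=1, giving Y=1. Observed 0.
Test 1: faults giving observed 0 are {g3 stuck-at-0}.
Only g3 stuck-at-0 is consistent with every test.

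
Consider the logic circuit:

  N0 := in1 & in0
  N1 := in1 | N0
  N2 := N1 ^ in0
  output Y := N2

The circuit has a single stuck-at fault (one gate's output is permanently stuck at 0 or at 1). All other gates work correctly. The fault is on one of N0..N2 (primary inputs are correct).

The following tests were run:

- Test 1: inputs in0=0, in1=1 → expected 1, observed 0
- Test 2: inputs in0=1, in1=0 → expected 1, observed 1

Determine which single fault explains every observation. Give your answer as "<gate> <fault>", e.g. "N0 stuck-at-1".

N1 stuck-at-0

Fault-free values for test 1 (in0=0, in1=1): N0=0, N1=1, N2=1, giving Y=1. Observed 0.
Test 1: faults giving observed 0 are {N1 stuck-at-0, N2 stuck-at-0}.
Test 2 (in0=1, in1=0): fault-free N0=0, N1=0, N2=1 → 1; observed 1. Eliminates N2 stuck-at-0.
Only N1 stuck-at-0 is consistent with every test.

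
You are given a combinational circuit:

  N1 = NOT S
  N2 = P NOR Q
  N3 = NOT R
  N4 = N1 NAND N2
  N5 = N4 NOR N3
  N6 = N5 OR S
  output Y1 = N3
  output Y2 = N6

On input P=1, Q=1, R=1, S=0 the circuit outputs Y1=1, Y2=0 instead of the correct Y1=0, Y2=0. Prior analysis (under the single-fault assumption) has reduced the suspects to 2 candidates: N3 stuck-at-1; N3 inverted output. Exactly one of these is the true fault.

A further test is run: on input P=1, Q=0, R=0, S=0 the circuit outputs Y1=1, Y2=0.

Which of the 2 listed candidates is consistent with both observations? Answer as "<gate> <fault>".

N3 stuck-at-1

Evaluate each candidate on input P=1, Q=0, R=0, S=0:
  N3 stuck-at-1: N1=1, N2=0, N3=1 [stuck-at-1], N4=1, N5=0, N6=0 → Y1=1, Y2=0 — matches
  N3 inverted output: N1=1, N2=0, N3=0 [inverted output], N4=1, N5=0, N6=0 → Y1=0, Y2=0 — eliminated
Only N3 stuck-at-1 reproduces the observed Y1=1, Y2=0.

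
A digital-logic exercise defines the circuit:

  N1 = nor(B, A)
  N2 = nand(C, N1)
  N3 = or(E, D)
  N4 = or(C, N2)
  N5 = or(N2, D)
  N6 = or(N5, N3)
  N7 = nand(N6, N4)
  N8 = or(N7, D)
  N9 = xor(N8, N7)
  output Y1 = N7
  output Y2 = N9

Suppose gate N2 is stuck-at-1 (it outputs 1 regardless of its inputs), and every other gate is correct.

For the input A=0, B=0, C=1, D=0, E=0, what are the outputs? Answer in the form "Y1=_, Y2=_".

Y1=0, Y2=0

Propagate with N2 forced: N1=1, N2=1 [stuck-at-1], N3=0, N4=1, N5=1, N6=1, N7=0, N8=0, N9=0.
So the outputs are Y1=0, Y2=0. (Without the fault they would be Y1=1, Y2=0.)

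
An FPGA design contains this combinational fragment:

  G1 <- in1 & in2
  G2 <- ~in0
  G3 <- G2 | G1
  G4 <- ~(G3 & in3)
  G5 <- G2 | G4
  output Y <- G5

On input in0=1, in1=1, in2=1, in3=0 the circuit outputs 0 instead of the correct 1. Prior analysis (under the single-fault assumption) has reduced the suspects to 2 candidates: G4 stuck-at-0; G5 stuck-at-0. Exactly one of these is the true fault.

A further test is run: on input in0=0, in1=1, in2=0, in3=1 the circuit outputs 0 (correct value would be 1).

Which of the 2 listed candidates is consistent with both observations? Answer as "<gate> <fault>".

Evaluate each candidate on input in0=0, in1=1, in2=0, in3=1:
  G4 stuck-at-0: G1=0, G2=1, G3=1, G4=0 [stuck-at-0], G5=1 → 1 — eliminated
  G5 stuck-at-0: G1=0, G2=1, G3=1, G4=0, G5=0 [stuck-at-0] → 0 — matches
Only G5 stuck-at-0 reproduces the observed 0.

G5 stuck-at-0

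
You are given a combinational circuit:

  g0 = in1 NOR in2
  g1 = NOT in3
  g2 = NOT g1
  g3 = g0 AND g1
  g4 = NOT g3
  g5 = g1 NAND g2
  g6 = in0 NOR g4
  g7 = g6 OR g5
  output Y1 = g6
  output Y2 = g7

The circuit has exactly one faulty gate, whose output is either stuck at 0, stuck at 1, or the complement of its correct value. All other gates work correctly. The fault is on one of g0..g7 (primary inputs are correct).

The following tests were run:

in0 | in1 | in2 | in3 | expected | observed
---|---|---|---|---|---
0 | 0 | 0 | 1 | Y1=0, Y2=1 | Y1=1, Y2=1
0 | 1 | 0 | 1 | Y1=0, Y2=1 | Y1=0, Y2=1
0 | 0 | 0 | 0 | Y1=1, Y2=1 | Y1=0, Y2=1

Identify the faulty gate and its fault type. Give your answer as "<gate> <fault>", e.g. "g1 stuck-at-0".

g1 inverted output

Fault-free values for test 1 (in0=0, in1=0, in2=0, in3=1): g0=1, g1=0, g2=1, g3=0, g4=1, g5=1, g6=0, g7=1, giving Y1=0, Y2=1. Observed Y1=1, Y2=1.
Test 1: faults giving observed Y1=1, Y2=1 are {g1 stuck-at-1, g1 inverted output, g3 stuck-at-1, g3 inverted output, g4 stuck-at-0, g4 inverted output, g6 stuck-at-1, g6 inverted output}.
Test 2 (in0=0, in1=1, in2=0, in3=1): fault-free g0=0, g1=0, g2=1, g3=0, g4=1, g5=1, g6=0, g7=1 → Y1=0, Y2=1; observed Y1=0, Y2=1. Eliminates g3 stuck-at-1, g3 inverted output, g4 stuck-at-0, g4 inverted output, g6 stuck-at-1, g6 inverted output.
Test 3 (in0=0, in1=0, in2=0, in3=0): fault-free g0=1, g1=1, g2=0, g3=1, g4=0, g5=1, g6=1, g7=1 → Y1=1, Y2=1; observed Y1=0, Y2=1. Eliminates g1 stuck-at-1.
Only g1 inverted output is consistent with every test.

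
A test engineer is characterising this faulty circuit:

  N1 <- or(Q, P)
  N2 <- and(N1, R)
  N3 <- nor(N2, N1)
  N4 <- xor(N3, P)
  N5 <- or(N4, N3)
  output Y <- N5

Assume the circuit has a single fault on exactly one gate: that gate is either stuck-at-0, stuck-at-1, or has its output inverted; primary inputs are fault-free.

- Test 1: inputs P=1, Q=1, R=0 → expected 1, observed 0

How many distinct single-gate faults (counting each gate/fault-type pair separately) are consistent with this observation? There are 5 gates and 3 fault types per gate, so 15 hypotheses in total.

Fault-free: N1=1, N2=0, N3=0, N4=1, N5=1 → 1. Observed 0.
  N1: none of the 3 fault types match ✗
  N2: none of the 3 fault types match ✗
  N3: none of the 3 fault types match ✗
  N4: stuck-at-0, inverted output ✓; others ✗
  N5: stuck-at-0, inverted output ✓; others ✗
Consistent faults: {N4 stuck-at-0, N4 inverted output, N5 stuck-at-0, N5 inverted output} — 4 in all.

4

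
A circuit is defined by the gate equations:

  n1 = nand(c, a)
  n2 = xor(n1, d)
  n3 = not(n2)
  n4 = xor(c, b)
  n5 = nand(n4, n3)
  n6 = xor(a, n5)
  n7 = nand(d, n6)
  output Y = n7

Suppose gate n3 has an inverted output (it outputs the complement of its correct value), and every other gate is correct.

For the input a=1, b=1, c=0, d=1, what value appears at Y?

Propagate with n3 forced: n1=1, n2=0, n3=0 [inverted output], n4=1, n5=1, n6=0, n7=1.
So Y = 1. (Without the fault it would be 0.)

1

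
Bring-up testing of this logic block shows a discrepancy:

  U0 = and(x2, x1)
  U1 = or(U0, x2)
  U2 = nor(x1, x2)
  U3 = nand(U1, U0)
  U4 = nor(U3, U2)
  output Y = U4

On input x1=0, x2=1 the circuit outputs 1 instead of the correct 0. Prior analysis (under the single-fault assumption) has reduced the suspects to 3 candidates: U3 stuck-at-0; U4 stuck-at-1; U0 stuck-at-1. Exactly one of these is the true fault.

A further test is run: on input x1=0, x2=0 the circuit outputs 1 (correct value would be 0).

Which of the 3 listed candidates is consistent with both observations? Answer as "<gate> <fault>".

Evaluate each candidate on input x1=0, x2=0:
  U3 stuck-at-0: U0=0, U1=0, U2=1, U3=0 [stuck-at-0], U4=0 → 0 — eliminated
  U4 stuck-at-1: U0=0, U1=0, U2=1, U3=1, U4=1 [stuck-at-1] → 1 — matches
  U0 stuck-at-1: U0=1 [stuck-at-1], U1=1, U2=1, U3=0, U4=0 → 0 — eliminated
Only U4 stuck-at-1 reproduces the observed 1.

U4 stuck-at-1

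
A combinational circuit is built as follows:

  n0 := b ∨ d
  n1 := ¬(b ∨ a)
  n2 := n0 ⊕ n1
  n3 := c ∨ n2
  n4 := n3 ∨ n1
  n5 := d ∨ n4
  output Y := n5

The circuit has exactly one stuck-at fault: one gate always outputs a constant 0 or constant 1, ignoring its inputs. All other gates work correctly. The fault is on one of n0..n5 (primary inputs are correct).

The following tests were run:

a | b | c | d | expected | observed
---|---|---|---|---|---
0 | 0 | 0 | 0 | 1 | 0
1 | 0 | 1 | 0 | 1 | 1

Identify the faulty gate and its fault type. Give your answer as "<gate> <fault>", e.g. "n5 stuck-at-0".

Fault-free values for test 1 (a=0, b=0, c=0, d=0): n0=0, n1=1, n2=1, n3=1, n4=1, n5=1, giving Y=1. Observed 0.
Test 1: faults giving observed 0 are {n1 stuck-at-0, n4 stuck-at-0, n5 stuck-at-0}.
Test 2 (a=1, b=0, c=1, d=0): fault-free n0=0, n1=0, n2=0, n3=1, n4=1, n5=1 → 1; observed 1. Eliminates n4 stuck-at-0, n5 stuck-at-0.
Only n1 stuck-at-0 is consistent with every test.

n1 stuck-at-0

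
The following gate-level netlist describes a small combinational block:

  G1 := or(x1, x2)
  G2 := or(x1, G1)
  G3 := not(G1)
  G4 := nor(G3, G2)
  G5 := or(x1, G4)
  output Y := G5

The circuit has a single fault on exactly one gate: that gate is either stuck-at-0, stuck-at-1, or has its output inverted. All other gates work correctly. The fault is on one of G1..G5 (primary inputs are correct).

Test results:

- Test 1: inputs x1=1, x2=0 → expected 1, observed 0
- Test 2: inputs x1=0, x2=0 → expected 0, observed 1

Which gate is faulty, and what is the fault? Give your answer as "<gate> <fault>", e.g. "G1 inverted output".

G5 inverted output

Fault-free values for test 1 (x1=1, x2=0): G1=1, G2=1, G3=0, G4=0, G5=1, giving Y=1. Observed 0.
Test 1: faults giving observed 0 are {G5 stuck-at-0, G5 inverted output}.
Test 2 (x1=0, x2=0): fault-free G1=0, G2=0, G3=1, G4=0, G5=0 → 0; observed 1. Eliminates G5 stuck-at-0.
Only G5 inverted output is consistent with every test.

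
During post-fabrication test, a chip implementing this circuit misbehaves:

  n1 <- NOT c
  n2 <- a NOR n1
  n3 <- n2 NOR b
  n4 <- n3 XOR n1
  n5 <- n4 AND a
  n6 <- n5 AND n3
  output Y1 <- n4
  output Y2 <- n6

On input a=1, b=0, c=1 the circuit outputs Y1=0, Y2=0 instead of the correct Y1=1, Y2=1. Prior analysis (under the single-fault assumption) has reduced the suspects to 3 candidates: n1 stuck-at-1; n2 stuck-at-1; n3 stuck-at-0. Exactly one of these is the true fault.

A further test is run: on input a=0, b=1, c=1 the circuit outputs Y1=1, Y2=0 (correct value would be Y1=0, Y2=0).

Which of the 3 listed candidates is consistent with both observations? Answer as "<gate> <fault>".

Evaluate each candidate on input a=0, b=1, c=1:
  n1 stuck-at-1: n1=1 [stuck-at-1], n2=0, n3=0, n4=1, n5=0, n6=0 → Y1=1, Y2=0 — matches
  n2 stuck-at-1: n1=0, n2=1 [stuck-at-1], n3=0, n4=0, n5=0, n6=0 → Y1=0, Y2=0 — eliminated
  n3 stuck-at-0: n1=0, n2=1, n3=0 [stuck-at-0], n4=0, n5=0, n6=0 → Y1=0, Y2=0 — eliminated
Only n1 stuck-at-1 reproduces the observed Y1=1, Y2=0.

n1 stuck-at-1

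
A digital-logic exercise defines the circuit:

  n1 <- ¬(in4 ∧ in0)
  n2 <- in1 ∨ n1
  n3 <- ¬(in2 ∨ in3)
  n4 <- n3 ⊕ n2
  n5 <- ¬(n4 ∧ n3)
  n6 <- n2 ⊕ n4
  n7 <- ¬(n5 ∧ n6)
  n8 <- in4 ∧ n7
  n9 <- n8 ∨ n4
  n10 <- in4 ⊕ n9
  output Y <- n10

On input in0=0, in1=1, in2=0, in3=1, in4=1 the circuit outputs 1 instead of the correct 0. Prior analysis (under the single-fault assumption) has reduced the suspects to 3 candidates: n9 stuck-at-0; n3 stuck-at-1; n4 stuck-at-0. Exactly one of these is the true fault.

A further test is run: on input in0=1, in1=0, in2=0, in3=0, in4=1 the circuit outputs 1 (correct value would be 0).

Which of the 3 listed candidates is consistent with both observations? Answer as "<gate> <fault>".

n9 stuck-at-0

Evaluate each candidate on input in0=1, in1=0, in2=0, in3=0, in4=1:
  n9 stuck-at-0: n1=0, n2=0, n3=1, n4=1, n5=0, n6=1, n7=1, n8=1, n9=0 [stuck-at-0], n10=1 → 1 — matches
  n3 stuck-at-1: n1=0, n2=0, n3=1 [stuck-at-1], n4=1, n5=0, n6=1, n7=1, n8=1, n9=1, n10=0 → 0 — eliminated
  n4 stuck-at-0: n1=0, n2=0, n3=1, n4=0 [stuck-at-0], n5=1, n6=0, n7=1, n8=1, n9=1, n10=0 → 0 — eliminated
Only n9 stuck-at-0 reproduces the observed 1.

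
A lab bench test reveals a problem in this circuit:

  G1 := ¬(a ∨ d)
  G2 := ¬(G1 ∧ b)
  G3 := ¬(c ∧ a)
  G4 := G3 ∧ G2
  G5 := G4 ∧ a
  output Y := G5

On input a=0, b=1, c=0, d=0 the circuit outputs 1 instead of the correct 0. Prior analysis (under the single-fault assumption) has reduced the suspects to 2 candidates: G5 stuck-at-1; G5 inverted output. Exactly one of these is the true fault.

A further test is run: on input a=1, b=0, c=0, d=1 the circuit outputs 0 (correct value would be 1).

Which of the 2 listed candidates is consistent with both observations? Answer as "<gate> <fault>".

G5 inverted output

Evaluate each candidate on input a=1, b=0, c=0, d=1:
  G5 stuck-at-1: G1=0, G2=1, G3=1, G4=1, G5=1 [stuck-at-1] → 1 — eliminated
  G5 inverted output: G1=0, G2=1, G3=1, G4=1, G5=0 [inverted output] → 0 — matches
Only G5 inverted output reproduces the observed 0.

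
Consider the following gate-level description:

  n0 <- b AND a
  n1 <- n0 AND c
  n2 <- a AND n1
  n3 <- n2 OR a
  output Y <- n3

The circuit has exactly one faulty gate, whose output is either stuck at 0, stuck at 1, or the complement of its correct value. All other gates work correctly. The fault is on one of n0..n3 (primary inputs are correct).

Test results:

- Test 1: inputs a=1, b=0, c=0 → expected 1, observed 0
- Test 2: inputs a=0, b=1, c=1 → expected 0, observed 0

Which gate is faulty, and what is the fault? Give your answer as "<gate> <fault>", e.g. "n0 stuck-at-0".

Fault-free values for test 1 (a=1, b=0, c=0): n0=0, n1=0, n2=0, n3=1, giving Y=1. Observed 0.
Test 1: faults giving observed 0 are {n3 stuck-at-0, n3 inverted output}.
Test 2 (a=0, b=1, c=1): fault-free n0=0, n1=0, n2=0, n3=0 → 0; observed 0. Eliminates n3 inverted output.
Only n3 stuck-at-0 is consistent with every test.

n3 stuck-at-0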